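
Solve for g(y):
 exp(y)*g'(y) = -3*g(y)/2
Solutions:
 g(y) = C1*exp(3*exp(-y)/2)


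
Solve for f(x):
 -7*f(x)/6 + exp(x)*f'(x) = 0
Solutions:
 f(x) = C1*exp(-7*exp(-x)/6)


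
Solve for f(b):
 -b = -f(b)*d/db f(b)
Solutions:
 f(b) = -sqrt(C1 + b^2)
 f(b) = sqrt(C1 + b^2)


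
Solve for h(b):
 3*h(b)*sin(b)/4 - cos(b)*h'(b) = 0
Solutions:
 h(b) = C1/cos(b)^(3/4)


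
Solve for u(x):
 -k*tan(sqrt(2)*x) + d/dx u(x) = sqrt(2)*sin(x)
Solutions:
 u(x) = C1 - sqrt(2)*k*log(cos(sqrt(2)*x))/2 - sqrt(2)*cos(x)


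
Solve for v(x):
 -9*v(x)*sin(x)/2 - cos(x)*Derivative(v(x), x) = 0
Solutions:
 v(x) = C1*cos(x)^(9/2)


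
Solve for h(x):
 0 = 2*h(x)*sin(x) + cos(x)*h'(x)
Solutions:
 h(x) = C1*cos(x)^2


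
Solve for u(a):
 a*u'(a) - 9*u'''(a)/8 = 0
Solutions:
 u(a) = C1 + Integral(C2*airyai(2*3^(1/3)*a/3) + C3*airybi(2*3^(1/3)*a/3), a)


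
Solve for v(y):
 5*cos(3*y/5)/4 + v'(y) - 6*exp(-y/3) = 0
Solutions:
 v(y) = C1 - 25*sin(3*y/5)/12 - 18*exp(-y/3)


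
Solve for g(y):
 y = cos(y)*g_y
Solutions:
 g(y) = C1 + Integral(y/cos(y), y)


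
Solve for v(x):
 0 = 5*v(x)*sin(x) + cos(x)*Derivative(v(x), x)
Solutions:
 v(x) = C1*cos(x)^5


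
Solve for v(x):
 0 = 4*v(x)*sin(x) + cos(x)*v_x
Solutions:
 v(x) = C1*cos(x)^4


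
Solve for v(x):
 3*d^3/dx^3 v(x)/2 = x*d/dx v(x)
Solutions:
 v(x) = C1 + Integral(C2*airyai(2^(1/3)*3^(2/3)*x/3) + C3*airybi(2^(1/3)*3^(2/3)*x/3), x)


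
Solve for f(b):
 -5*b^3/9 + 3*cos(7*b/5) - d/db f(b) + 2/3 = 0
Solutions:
 f(b) = C1 - 5*b^4/36 + 2*b/3 + 15*sin(7*b/5)/7


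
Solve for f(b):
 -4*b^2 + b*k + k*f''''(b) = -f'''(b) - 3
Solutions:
 f(b) = C1 + C2*b + C3*b^2 + C4*exp(-b/k) + b^5/15 - 3*b^4*k/8 + b^3*(3*k^2 - 1)/2


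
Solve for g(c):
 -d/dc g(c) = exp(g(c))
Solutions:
 g(c) = log(1/(C1 + c))


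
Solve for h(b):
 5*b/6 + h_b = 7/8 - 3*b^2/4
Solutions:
 h(b) = C1 - b^3/4 - 5*b^2/12 + 7*b/8


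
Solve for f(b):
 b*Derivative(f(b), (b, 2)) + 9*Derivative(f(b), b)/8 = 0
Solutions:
 f(b) = C1 + C2/b^(1/8)


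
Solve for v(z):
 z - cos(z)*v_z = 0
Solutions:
 v(z) = C1 + Integral(z/cos(z), z)


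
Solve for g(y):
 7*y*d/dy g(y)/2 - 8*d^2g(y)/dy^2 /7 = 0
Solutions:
 g(y) = C1 + C2*erfi(7*sqrt(2)*y/8)


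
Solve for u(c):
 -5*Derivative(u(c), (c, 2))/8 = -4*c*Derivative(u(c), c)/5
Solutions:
 u(c) = C1 + C2*erfi(4*c/5)


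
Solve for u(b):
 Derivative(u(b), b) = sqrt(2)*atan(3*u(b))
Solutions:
 Integral(1/atan(3*_y), (_y, u(b))) = C1 + sqrt(2)*b


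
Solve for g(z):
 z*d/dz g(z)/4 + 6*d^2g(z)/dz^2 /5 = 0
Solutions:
 g(z) = C1 + C2*erf(sqrt(15)*z/12)


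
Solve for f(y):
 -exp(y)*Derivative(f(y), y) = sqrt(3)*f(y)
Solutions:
 f(y) = C1*exp(sqrt(3)*exp(-y))


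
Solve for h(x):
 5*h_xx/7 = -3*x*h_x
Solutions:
 h(x) = C1 + C2*erf(sqrt(210)*x/10)


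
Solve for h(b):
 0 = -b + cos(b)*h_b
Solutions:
 h(b) = C1 + Integral(b/cos(b), b)


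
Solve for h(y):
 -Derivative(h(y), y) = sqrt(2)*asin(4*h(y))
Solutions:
 Integral(1/asin(4*_y), (_y, h(y))) = C1 - sqrt(2)*y


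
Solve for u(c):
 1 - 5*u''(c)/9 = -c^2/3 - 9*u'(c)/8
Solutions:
 u(c) = C1 + C2*exp(81*c/40) - 8*c^3/81 - 320*c^2/2187 - 183064*c/177147


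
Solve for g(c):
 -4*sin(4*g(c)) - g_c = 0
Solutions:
 g(c) = -acos((-C1 - exp(32*c))/(C1 - exp(32*c)))/4 + pi/2
 g(c) = acos((-C1 - exp(32*c))/(C1 - exp(32*c)))/4


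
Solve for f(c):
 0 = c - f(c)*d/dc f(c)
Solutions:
 f(c) = -sqrt(C1 + c^2)
 f(c) = sqrt(C1 + c^2)


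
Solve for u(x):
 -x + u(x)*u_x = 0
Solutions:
 u(x) = -sqrt(C1 + x^2)
 u(x) = sqrt(C1 + x^2)


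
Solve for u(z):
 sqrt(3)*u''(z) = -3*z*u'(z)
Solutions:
 u(z) = C1 + C2*erf(sqrt(2)*3^(1/4)*z/2)


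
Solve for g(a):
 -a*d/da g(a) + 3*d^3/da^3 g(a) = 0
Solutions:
 g(a) = C1 + Integral(C2*airyai(3^(2/3)*a/3) + C3*airybi(3^(2/3)*a/3), a)


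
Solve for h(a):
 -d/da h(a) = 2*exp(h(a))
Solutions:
 h(a) = log(1/(C1 + 2*a))


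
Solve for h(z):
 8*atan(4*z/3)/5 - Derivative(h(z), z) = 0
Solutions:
 h(z) = C1 + 8*z*atan(4*z/3)/5 - 3*log(16*z^2 + 9)/5


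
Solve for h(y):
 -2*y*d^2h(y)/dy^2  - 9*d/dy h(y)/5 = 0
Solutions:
 h(y) = C1 + C2*y^(1/10)


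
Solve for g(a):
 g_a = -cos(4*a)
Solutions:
 g(a) = C1 - sin(4*a)/4


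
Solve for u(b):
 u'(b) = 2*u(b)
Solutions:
 u(b) = C1*exp(2*b)


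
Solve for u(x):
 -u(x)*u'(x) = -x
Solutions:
 u(x) = -sqrt(C1 + x^2)
 u(x) = sqrt(C1 + x^2)


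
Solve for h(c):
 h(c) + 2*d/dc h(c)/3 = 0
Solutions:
 h(c) = C1*exp(-3*c/2)


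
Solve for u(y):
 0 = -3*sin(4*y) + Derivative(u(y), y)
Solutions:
 u(y) = C1 - 3*cos(4*y)/4


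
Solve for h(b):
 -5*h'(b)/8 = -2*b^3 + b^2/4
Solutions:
 h(b) = C1 + 4*b^4/5 - 2*b^3/15


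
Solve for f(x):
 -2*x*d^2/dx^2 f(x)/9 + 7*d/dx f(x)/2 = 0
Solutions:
 f(x) = C1 + C2*x^(67/4)


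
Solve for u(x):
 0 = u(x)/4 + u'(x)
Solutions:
 u(x) = C1*exp(-x/4)


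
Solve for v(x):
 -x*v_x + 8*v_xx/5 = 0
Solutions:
 v(x) = C1 + C2*erfi(sqrt(5)*x/4)


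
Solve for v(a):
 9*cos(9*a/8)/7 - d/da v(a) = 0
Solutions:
 v(a) = C1 + 8*sin(9*a/8)/7


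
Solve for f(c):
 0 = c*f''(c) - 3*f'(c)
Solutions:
 f(c) = C1 + C2*c^4


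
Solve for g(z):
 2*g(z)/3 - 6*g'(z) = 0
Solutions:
 g(z) = C1*exp(z/9)


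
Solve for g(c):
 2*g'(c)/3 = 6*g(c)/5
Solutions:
 g(c) = C1*exp(9*c/5)


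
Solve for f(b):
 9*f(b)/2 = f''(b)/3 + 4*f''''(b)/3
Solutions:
 f(b) = C1*exp(-sqrt(2)*b*sqrt(-1 + sqrt(217))/4) + C2*exp(sqrt(2)*b*sqrt(-1 + sqrt(217))/4) + C3*sin(sqrt(2)*b*sqrt(1 + sqrt(217))/4) + C4*cos(sqrt(2)*b*sqrt(1 + sqrt(217))/4)


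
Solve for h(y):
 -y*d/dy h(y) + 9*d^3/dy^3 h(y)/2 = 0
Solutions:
 h(y) = C1 + Integral(C2*airyai(6^(1/3)*y/3) + C3*airybi(6^(1/3)*y/3), y)


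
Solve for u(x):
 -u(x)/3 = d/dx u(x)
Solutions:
 u(x) = C1*exp(-x/3)


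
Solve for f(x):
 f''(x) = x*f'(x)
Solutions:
 f(x) = C1 + C2*erfi(sqrt(2)*x/2)


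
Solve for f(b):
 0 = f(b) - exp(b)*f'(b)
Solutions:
 f(b) = C1*exp(-exp(-b))


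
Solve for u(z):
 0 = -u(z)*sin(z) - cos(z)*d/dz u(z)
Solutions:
 u(z) = C1*cos(z)


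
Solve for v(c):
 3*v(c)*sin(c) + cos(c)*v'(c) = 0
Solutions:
 v(c) = C1*cos(c)^3


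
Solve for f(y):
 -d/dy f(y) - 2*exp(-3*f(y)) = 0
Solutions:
 f(y) = log(C1 - 6*y)/3
 f(y) = log((-3^(1/3) - 3^(5/6)*I)*(C1 - 2*y)^(1/3)/2)
 f(y) = log((-3^(1/3) + 3^(5/6)*I)*(C1 - 2*y)^(1/3)/2)


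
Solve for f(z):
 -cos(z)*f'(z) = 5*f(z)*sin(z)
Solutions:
 f(z) = C1*cos(z)^5


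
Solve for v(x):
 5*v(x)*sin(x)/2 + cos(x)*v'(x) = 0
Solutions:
 v(x) = C1*cos(x)^(5/2)


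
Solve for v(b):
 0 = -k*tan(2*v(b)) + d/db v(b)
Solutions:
 v(b) = -asin(C1*exp(2*b*k))/2 + pi/2
 v(b) = asin(C1*exp(2*b*k))/2


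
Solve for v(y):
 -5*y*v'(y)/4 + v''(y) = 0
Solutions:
 v(y) = C1 + C2*erfi(sqrt(10)*y/4)


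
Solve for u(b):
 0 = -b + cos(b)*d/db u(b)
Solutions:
 u(b) = C1 + Integral(b/cos(b), b)


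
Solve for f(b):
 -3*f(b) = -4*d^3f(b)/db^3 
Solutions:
 f(b) = C3*exp(6^(1/3)*b/2) + (C1*sin(2^(1/3)*3^(5/6)*b/4) + C2*cos(2^(1/3)*3^(5/6)*b/4))*exp(-6^(1/3)*b/4)


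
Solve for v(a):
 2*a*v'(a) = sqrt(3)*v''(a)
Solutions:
 v(a) = C1 + C2*erfi(3^(3/4)*a/3)


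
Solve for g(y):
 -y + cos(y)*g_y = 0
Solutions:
 g(y) = C1 + Integral(y/cos(y), y)


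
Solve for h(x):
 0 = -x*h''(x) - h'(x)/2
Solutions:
 h(x) = C1 + C2*sqrt(x)


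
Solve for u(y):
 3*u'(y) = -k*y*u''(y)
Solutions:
 u(y) = C1 + y^(((re(k) - 3)*re(k) + im(k)^2)/(re(k)^2 + im(k)^2))*(C2*sin(3*log(y)*Abs(im(k))/(re(k)^2 + im(k)^2)) + C3*cos(3*log(y)*im(k)/(re(k)^2 + im(k)^2)))


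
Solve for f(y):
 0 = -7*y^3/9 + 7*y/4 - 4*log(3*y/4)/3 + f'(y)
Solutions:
 f(y) = C1 + 7*y^4/36 - 7*y^2/8 + 4*y*log(y)/3 - 8*y*log(2)/3 - 4*y/3 + 4*y*log(3)/3


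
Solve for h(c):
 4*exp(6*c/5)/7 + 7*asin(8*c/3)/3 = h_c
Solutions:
 h(c) = C1 + 7*c*asin(8*c/3)/3 + 7*sqrt(9 - 64*c^2)/24 + 10*exp(6*c/5)/21


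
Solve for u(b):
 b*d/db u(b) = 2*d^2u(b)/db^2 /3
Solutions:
 u(b) = C1 + C2*erfi(sqrt(3)*b/2)


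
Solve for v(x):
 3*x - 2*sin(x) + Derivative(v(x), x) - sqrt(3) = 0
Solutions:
 v(x) = C1 - 3*x^2/2 + sqrt(3)*x - 2*cos(x)


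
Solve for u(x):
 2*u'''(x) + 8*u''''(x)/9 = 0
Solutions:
 u(x) = C1 + C2*x + C3*x^2 + C4*exp(-9*x/4)


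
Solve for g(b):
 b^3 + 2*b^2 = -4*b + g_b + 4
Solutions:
 g(b) = C1 + b^4/4 + 2*b^3/3 + 2*b^2 - 4*b


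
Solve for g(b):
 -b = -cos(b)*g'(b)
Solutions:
 g(b) = C1 + Integral(b/cos(b), b)


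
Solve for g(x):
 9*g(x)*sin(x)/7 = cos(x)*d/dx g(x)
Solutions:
 g(x) = C1/cos(x)^(9/7)


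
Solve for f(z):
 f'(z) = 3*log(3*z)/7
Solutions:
 f(z) = C1 + 3*z*log(z)/7 - 3*z/7 + 3*z*log(3)/7


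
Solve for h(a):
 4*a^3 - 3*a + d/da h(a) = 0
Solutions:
 h(a) = C1 - a^4 + 3*a^2/2


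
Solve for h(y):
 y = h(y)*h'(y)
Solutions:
 h(y) = -sqrt(C1 + y^2)
 h(y) = sqrt(C1 + y^2)


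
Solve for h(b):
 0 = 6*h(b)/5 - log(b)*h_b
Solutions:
 h(b) = C1*exp(6*li(b)/5)


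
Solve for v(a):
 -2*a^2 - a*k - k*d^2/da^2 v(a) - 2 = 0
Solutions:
 v(a) = C1 + C2*a - a^4/(6*k) - a^3/6 - a^2/k


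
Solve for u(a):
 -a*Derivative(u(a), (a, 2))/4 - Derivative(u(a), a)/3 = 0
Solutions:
 u(a) = C1 + C2/a^(1/3)


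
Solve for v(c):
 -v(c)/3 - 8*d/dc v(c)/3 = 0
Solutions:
 v(c) = C1*exp(-c/8)


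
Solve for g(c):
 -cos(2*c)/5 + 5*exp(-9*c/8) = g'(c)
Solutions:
 g(c) = C1 - sin(2*c)/10 - 40*exp(-9*c/8)/9


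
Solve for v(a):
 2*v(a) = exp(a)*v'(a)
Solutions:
 v(a) = C1*exp(-2*exp(-a))


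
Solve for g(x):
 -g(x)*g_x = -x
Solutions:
 g(x) = -sqrt(C1 + x^2)
 g(x) = sqrt(C1 + x^2)


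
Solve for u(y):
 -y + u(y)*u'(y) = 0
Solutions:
 u(y) = -sqrt(C1 + y^2)
 u(y) = sqrt(C1 + y^2)


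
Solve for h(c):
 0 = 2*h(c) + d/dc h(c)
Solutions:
 h(c) = C1*exp(-2*c)


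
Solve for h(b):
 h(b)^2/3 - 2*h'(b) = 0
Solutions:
 h(b) = -6/(C1 + b)


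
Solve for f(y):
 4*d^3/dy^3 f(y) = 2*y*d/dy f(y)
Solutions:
 f(y) = C1 + Integral(C2*airyai(2^(2/3)*y/2) + C3*airybi(2^(2/3)*y/2), y)


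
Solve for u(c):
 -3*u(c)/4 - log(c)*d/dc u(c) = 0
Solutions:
 u(c) = C1*exp(-3*li(c)/4)


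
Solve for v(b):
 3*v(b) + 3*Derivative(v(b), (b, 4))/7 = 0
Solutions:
 v(b) = (C1*sin(sqrt(2)*7^(1/4)*b/2) + C2*cos(sqrt(2)*7^(1/4)*b/2))*exp(-sqrt(2)*7^(1/4)*b/2) + (C3*sin(sqrt(2)*7^(1/4)*b/2) + C4*cos(sqrt(2)*7^(1/4)*b/2))*exp(sqrt(2)*7^(1/4)*b/2)


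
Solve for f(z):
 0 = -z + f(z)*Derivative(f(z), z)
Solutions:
 f(z) = -sqrt(C1 + z^2)
 f(z) = sqrt(C1 + z^2)


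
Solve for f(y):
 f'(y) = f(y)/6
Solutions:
 f(y) = C1*exp(y/6)


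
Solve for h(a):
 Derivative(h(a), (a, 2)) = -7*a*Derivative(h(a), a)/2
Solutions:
 h(a) = C1 + C2*erf(sqrt(7)*a/2)


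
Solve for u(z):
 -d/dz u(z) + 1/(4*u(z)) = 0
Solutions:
 u(z) = -sqrt(C1 + 2*z)/2
 u(z) = sqrt(C1 + 2*z)/2


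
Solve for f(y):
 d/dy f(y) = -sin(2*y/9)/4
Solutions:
 f(y) = C1 + 9*cos(2*y/9)/8


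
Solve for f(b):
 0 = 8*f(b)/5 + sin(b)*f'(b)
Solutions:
 f(b) = C1*(cos(b) + 1)^(4/5)/(cos(b) - 1)^(4/5)


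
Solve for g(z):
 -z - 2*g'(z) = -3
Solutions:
 g(z) = C1 - z^2/4 + 3*z/2


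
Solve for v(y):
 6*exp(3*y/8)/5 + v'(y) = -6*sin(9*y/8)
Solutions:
 v(y) = C1 - 16*exp(3*y/8)/5 + 16*cos(9*y/8)/3


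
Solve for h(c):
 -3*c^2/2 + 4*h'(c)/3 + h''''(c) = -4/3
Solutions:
 h(c) = C1 + C4*exp(-6^(2/3)*c/3) + 3*c^3/8 - c + (C2*sin(2^(2/3)*3^(1/6)*c/2) + C3*cos(2^(2/3)*3^(1/6)*c/2))*exp(6^(2/3)*c/6)


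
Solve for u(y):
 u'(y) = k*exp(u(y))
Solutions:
 u(y) = log(-1/(C1 + k*y))


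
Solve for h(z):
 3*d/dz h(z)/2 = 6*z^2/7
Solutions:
 h(z) = C1 + 4*z^3/21


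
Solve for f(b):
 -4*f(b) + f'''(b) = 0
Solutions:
 f(b) = C3*exp(2^(2/3)*b) + (C1*sin(2^(2/3)*sqrt(3)*b/2) + C2*cos(2^(2/3)*sqrt(3)*b/2))*exp(-2^(2/3)*b/2)


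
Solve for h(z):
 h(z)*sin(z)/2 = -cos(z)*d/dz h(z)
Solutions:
 h(z) = C1*sqrt(cos(z))


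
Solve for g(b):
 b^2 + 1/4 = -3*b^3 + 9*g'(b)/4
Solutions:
 g(b) = C1 + b^4/3 + 4*b^3/27 + b/9


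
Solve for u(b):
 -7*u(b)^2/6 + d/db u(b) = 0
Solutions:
 u(b) = -6/(C1 + 7*b)


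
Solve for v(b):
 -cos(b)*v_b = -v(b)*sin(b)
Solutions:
 v(b) = C1/cos(b)


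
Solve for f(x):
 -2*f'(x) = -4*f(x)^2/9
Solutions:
 f(x) = -9/(C1 + 2*x)


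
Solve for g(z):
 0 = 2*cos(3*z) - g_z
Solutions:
 g(z) = C1 + 2*sin(3*z)/3


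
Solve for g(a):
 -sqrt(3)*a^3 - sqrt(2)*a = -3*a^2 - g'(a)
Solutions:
 g(a) = C1 + sqrt(3)*a^4/4 - a^3 + sqrt(2)*a^2/2


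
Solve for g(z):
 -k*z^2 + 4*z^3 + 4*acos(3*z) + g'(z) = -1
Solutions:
 g(z) = C1 + k*z^3/3 - z^4 - 4*z*acos(3*z) - z + 4*sqrt(1 - 9*z^2)/3


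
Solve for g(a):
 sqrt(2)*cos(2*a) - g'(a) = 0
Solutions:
 g(a) = C1 + sqrt(2)*sin(2*a)/2


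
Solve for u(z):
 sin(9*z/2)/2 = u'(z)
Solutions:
 u(z) = C1 - cos(9*z/2)/9


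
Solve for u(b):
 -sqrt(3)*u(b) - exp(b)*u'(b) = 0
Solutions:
 u(b) = C1*exp(sqrt(3)*exp(-b))


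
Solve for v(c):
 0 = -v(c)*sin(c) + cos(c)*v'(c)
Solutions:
 v(c) = C1/cos(c)


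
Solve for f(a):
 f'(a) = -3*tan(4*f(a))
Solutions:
 f(a) = -asin(C1*exp(-12*a))/4 + pi/4
 f(a) = asin(C1*exp(-12*a))/4


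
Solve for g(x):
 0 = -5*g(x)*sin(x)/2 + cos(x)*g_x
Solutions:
 g(x) = C1/cos(x)^(5/2)


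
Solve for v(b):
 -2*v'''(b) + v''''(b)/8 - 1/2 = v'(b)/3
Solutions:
 v(b) = C1 + C2*exp(b*(-2^(2/3)*(33*sqrt(17) + 1033)^(1/3) - 128*2^(1/3)/(33*sqrt(17) + 1033)^(1/3) + 32)/6)*sin(2^(1/3)*sqrt(3)*b*(-2^(1/3)*(33*sqrt(17) + 1033)^(1/3) + 128/(33*sqrt(17) + 1033)^(1/3))/6) + C3*exp(b*(-2^(2/3)*(33*sqrt(17) + 1033)^(1/3) - 128*2^(1/3)/(33*sqrt(17) + 1033)^(1/3) + 32)/6)*cos(2^(1/3)*sqrt(3)*b*(-2^(1/3)*(33*sqrt(17) + 1033)^(1/3) + 128/(33*sqrt(17) + 1033)^(1/3))/6) + C4*exp(b*(128*2^(1/3)/(33*sqrt(17) + 1033)^(1/3) + 16 + 2^(2/3)*(33*sqrt(17) + 1033)^(1/3))/3) - 3*b/2


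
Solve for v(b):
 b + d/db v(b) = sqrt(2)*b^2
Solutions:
 v(b) = C1 + sqrt(2)*b^3/3 - b^2/2


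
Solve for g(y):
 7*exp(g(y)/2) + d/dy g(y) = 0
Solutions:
 g(y) = 2*log(1/(C1 + 7*y)) + 2*log(2)


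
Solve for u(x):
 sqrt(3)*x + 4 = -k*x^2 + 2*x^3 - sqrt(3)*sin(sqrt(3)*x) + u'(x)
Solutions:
 u(x) = C1 + k*x^3/3 - x^4/2 + sqrt(3)*x^2/2 + 4*x - cos(sqrt(3)*x)


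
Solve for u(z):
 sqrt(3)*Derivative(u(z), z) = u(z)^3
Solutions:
 u(z) = -sqrt(6)*sqrt(-1/(C1 + sqrt(3)*z))/2
 u(z) = sqrt(6)*sqrt(-1/(C1 + sqrt(3)*z))/2


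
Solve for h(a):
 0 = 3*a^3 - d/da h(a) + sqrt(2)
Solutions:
 h(a) = C1 + 3*a^4/4 + sqrt(2)*a


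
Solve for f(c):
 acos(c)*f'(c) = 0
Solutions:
 f(c) = C1


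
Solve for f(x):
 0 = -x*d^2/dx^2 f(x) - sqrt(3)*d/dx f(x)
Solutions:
 f(x) = C1 + C2*x^(1 - sqrt(3))


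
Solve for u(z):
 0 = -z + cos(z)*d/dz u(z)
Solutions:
 u(z) = C1 + Integral(z/cos(z), z)


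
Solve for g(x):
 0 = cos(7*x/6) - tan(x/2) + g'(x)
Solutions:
 g(x) = C1 - 2*log(cos(x/2)) - 6*sin(7*x/6)/7


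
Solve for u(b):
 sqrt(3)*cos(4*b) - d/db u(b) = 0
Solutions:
 u(b) = C1 + sqrt(3)*sin(4*b)/4


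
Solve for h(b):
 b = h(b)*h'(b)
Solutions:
 h(b) = -sqrt(C1 + b^2)
 h(b) = sqrt(C1 + b^2)


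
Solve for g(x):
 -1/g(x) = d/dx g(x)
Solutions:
 g(x) = -sqrt(C1 - 2*x)
 g(x) = sqrt(C1 - 2*x)


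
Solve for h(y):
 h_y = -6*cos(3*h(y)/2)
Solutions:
 h(y) = -2*asin((C1 + exp(18*y))/(C1 - exp(18*y)))/3 + 2*pi/3
 h(y) = 2*asin((C1 + exp(18*y))/(C1 - exp(18*y)))/3


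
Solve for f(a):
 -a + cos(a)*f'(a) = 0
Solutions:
 f(a) = C1 + Integral(a/cos(a), a)


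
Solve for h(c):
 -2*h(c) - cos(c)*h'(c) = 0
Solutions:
 h(c) = C1*(sin(c) - 1)/(sin(c) + 1)


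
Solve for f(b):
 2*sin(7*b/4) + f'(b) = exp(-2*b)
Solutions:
 f(b) = C1 + 8*cos(7*b/4)/7 - exp(-2*b)/2


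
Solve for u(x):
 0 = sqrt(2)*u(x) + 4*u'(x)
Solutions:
 u(x) = C1*exp(-sqrt(2)*x/4)


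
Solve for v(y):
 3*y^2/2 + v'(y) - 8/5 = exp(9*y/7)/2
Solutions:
 v(y) = C1 - y^3/2 + 8*y/5 + 7*exp(9*y/7)/18


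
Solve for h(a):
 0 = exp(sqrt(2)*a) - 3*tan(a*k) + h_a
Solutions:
 h(a) = C1 + 3*Piecewise((-log(cos(a*k))/k, Ne(k, 0)), (0, True)) - sqrt(2)*exp(sqrt(2)*a)/2


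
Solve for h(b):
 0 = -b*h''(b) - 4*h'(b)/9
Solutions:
 h(b) = C1 + C2*b^(5/9)


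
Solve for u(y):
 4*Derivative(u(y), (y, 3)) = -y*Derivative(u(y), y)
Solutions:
 u(y) = C1 + Integral(C2*airyai(-2^(1/3)*y/2) + C3*airybi(-2^(1/3)*y/2), y)


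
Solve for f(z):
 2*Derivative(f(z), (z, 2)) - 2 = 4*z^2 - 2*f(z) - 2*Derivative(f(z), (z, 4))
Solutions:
 f(z) = 2*z^2 + (C1*sin(sqrt(3)*z/2) + C2*cos(sqrt(3)*z/2))*exp(-z/2) + (C3*sin(sqrt(3)*z/2) + C4*cos(sqrt(3)*z/2))*exp(z/2) - 3


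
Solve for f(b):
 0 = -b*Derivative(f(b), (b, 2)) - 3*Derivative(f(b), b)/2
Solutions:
 f(b) = C1 + C2/sqrt(b)


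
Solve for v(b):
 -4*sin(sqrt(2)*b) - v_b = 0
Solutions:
 v(b) = C1 + 2*sqrt(2)*cos(sqrt(2)*b)


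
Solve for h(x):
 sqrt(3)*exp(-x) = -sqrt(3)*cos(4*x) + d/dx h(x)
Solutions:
 h(x) = C1 + sqrt(3)*sin(4*x)/4 - sqrt(3)*exp(-x)


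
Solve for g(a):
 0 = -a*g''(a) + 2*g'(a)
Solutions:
 g(a) = C1 + C2*a^3


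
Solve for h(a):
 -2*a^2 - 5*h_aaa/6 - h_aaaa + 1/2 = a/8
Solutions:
 h(a) = C1 + C2*a + C3*a^2 + C4*exp(-5*a/6) - a^5/25 + 187*a^4/800 - 511*a^3/500


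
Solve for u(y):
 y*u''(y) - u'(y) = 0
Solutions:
 u(y) = C1 + C2*y^2


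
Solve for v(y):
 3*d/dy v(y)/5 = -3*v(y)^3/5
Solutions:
 v(y) = -sqrt(2)*sqrt(-1/(C1 - y))/2
 v(y) = sqrt(2)*sqrt(-1/(C1 - y))/2


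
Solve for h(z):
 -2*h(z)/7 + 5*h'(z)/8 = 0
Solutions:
 h(z) = C1*exp(16*z/35)


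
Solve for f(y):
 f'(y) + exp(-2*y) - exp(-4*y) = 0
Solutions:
 f(y) = C1 + exp(-2*y)/2 - exp(-4*y)/4


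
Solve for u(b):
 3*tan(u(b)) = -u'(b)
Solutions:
 u(b) = pi - asin(C1*exp(-3*b))
 u(b) = asin(C1*exp(-3*b))


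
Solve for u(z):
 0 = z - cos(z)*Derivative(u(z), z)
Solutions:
 u(z) = C1 + Integral(z/cos(z), z)


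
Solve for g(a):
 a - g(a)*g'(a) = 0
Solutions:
 g(a) = -sqrt(C1 + a^2)
 g(a) = sqrt(C1 + a^2)


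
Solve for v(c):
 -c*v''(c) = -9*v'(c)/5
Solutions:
 v(c) = C1 + C2*c^(14/5)


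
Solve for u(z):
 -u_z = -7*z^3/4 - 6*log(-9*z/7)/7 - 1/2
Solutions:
 u(z) = C1 + 7*z^4/16 + 6*z*log(-z)/7 + z*(-12*log(7) - 5 + 24*log(3))/14


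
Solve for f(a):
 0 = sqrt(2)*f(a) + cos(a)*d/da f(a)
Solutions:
 f(a) = C1*(sin(a) - 1)^(sqrt(2)/2)/(sin(a) + 1)^(sqrt(2)/2)


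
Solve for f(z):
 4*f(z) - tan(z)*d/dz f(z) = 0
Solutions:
 f(z) = C1*sin(z)^4


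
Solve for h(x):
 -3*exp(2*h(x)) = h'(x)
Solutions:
 h(x) = log(-sqrt(-1/(C1 - 3*x))) - log(2)/2
 h(x) = log(-1/(C1 - 3*x))/2 - log(2)/2


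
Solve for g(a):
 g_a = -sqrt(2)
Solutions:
 g(a) = C1 - sqrt(2)*a


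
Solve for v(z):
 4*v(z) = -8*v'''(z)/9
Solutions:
 v(z) = C3*exp(-6^(2/3)*z/2) + (C1*sin(3*2^(2/3)*3^(1/6)*z/4) + C2*cos(3*2^(2/3)*3^(1/6)*z/4))*exp(6^(2/3)*z/4)


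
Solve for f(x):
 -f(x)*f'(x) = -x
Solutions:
 f(x) = -sqrt(C1 + x^2)
 f(x) = sqrt(C1 + x^2)


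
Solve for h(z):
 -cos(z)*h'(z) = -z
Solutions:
 h(z) = C1 + Integral(z/cos(z), z)


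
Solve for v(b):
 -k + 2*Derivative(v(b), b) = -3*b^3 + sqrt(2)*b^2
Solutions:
 v(b) = C1 - 3*b^4/8 + sqrt(2)*b^3/6 + b*k/2


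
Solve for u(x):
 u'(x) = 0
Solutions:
 u(x) = C1


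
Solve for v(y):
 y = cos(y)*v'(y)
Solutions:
 v(y) = C1 + Integral(y/cos(y), y)


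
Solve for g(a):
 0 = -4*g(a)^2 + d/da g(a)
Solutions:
 g(a) = -1/(C1 + 4*a)


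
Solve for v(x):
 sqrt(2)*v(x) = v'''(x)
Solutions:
 v(x) = C3*exp(2^(1/6)*x) + (C1*sin(2^(1/6)*sqrt(3)*x/2) + C2*cos(2^(1/6)*sqrt(3)*x/2))*exp(-2^(1/6)*x/2)


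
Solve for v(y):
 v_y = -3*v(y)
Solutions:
 v(y) = C1*exp(-3*y)


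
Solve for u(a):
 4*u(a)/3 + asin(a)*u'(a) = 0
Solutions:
 u(a) = C1*exp(-4*Integral(1/asin(a), a)/3)


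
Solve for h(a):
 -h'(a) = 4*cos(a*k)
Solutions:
 h(a) = C1 - 4*sin(a*k)/k


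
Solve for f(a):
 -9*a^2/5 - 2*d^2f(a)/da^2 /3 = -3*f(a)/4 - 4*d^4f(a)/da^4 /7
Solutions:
 f(a) = 12*a^2/5 + (C1*sin(21^(1/4)*a*sin(atan(2*sqrt(35)/7)/2)/2) + C2*cos(21^(1/4)*a*sin(atan(2*sqrt(35)/7)/2)/2))*exp(-21^(1/4)*a*cos(atan(2*sqrt(35)/7)/2)/2) + (C3*sin(21^(1/4)*a*sin(atan(2*sqrt(35)/7)/2)/2) + C4*cos(21^(1/4)*a*sin(atan(2*sqrt(35)/7)/2)/2))*exp(21^(1/4)*a*cos(atan(2*sqrt(35)/7)/2)/2) + 64/15


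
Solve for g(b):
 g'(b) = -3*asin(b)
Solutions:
 g(b) = C1 - 3*b*asin(b) - 3*sqrt(1 - b^2)


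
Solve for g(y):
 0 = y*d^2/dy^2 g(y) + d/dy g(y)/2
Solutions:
 g(y) = C1 + C2*sqrt(y)


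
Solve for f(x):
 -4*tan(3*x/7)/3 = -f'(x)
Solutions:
 f(x) = C1 - 28*log(cos(3*x/7))/9


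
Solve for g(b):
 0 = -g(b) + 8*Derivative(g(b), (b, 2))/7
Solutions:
 g(b) = C1*exp(-sqrt(14)*b/4) + C2*exp(sqrt(14)*b/4)


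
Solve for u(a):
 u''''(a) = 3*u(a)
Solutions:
 u(a) = C1*exp(-3^(1/4)*a) + C2*exp(3^(1/4)*a) + C3*sin(3^(1/4)*a) + C4*cos(3^(1/4)*a)


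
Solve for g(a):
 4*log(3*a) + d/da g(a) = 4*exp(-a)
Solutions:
 g(a) = C1 - 4*a*log(a) + 4*a*(1 - log(3)) - 4*exp(-a)


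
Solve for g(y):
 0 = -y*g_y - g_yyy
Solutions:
 g(y) = C1 + Integral(C2*airyai(-y) + C3*airybi(-y), y)


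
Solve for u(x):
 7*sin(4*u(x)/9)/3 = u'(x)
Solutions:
 -7*x/3 + 9*log(cos(4*u(x)/9) - 1)/8 - 9*log(cos(4*u(x)/9) + 1)/8 = C1


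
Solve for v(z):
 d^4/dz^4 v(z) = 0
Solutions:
 v(z) = C1 + C2*z + C3*z^2 + C4*z^3


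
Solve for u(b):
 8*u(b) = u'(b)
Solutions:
 u(b) = C1*exp(8*b)


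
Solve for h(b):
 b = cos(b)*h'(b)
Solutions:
 h(b) = C1 + Integral(b/cos(b), b)


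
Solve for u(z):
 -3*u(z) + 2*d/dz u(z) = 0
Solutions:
 u(z) = C1*exp(3*z/2)


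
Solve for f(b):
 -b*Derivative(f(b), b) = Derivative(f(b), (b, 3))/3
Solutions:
 f(b) = C1 + Integral(C2*airyai(-3^(1/3)*b) + C3*airybi(-3^(1/3)*b), b)


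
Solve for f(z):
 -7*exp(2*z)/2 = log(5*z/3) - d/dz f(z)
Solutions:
 f(z) = C1 + z*log(z) + z*(-log(3) - 1 + log(5)) + 7*exp(2*z)/4


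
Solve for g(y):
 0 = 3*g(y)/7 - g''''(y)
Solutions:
 g(y) = C1*exp(-3^(1/4)*7^(3/4)*y/7) + C2*exp(3^(1/4)*7^(3/4)*y/7) + C3*sin(3^(1/4)*7^(3/4)*y/7) + C4*cos(3^(1/4)*7^(3/4)*y/7)


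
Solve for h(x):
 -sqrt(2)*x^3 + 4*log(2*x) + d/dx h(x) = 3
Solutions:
 h(x) = C1 + sqrt(2)*x^4/4 - 4*x*log(x) - x*log(16) + 7*x


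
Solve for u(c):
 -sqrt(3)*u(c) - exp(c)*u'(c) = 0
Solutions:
 u(c) = C1*exp(sqrt(3)*exp(-c))


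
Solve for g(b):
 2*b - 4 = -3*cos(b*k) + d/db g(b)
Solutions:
 g(b) = C1 + b^2 - 4*b + 3*sin(b*k)/k


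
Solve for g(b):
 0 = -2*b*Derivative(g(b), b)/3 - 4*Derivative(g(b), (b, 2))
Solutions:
 g(b) = C1 + C2*erf(sqrt(3)*b/6)


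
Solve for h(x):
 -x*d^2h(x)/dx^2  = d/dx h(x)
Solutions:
 h(x) = C1 + C2*log(x)


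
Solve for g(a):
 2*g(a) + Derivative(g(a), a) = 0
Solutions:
 g(a) = C1*exp(-2*a)


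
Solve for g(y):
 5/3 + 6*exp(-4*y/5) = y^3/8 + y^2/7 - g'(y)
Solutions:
 g(y) = C1 + y^4/32 + y^3/21 - 5*y/3 + 15*exp(-4*y/5)/2


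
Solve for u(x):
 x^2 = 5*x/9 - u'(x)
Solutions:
 u(x) = C1 - x^3/3 + 5*x^2/18


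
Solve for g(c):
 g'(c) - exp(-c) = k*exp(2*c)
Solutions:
 g(c) = C1 + k*exp(2*c)/2 - exp(-c)


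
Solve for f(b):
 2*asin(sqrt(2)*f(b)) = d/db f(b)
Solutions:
 Integral(1/asin(sqrt(2)*_y), (_y, f(b))) = C1 + 2*b


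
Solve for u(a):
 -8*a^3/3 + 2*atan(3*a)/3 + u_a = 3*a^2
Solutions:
 u(a) = C1 + 2*a^4/3 + a^3 - 2*a*atan(3*a)/3 + log(9*a^2 + 1)/9


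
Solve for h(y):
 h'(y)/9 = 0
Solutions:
 h(y) = C1


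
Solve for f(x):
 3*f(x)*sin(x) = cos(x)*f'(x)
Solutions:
 f(x) = C1/cos(x)^3


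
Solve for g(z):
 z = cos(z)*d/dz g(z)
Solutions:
 g(z) = C1 + Integral(z/cos(z), z)


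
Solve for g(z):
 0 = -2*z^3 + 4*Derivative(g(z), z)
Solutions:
 g(z) = C1 + z^4/8


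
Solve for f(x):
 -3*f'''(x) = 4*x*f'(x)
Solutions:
 f(x) = C1 + Integral(C2*airyai(-6^(2/3)*x/3) + C3*airybi(-6^(2/3)*x/3), x)


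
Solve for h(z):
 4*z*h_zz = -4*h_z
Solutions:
 h(z) = C1 + C2*log(z)


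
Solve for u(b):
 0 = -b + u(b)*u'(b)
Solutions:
 u(b) = -sqrt(C1 + b^2)
 u(b) = sqrt(C1 + b^2)


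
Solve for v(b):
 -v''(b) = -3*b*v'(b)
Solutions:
 v(b) = C1 + C2*erfi(sqrt(6)*b/2)


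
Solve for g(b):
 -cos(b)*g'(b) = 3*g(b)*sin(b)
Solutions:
 g(b) = C1*cos(b)^3


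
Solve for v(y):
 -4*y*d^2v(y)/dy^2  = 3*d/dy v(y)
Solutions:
 v(y) = C1 + C2*y^(1/4)


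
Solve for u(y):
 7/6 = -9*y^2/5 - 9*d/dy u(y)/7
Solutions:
 u(y) = C1 - 7*y^3/15 - 49*y/54


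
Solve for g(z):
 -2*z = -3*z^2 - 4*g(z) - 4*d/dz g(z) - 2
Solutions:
 g(z) = C1*exp(-z) - 3*z^2/4 + 2*z - 5/2


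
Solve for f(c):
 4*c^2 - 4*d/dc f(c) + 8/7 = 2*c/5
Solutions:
 f(c) = C1 + c^3/3 - c^2/20 + 2*c/7


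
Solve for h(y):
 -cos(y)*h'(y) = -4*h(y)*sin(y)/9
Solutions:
 h(y) = C1/cos(y)^(4/9)


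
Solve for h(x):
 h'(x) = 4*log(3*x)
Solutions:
 h(x) = C1 + 4*x*log(x) - 4*x + x*log(81)


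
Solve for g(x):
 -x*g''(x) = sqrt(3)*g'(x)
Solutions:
 g(x) = C1 + C2*x^(1 - sqrt(3))


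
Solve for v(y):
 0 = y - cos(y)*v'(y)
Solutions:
 v(y) = C1 + Integral(y/cos(y), y)


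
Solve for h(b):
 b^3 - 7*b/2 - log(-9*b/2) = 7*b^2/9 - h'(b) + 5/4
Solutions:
 h(b) = C1 - b^4/4 + 7*b^3/27 + 7*b^2/4 + b*log(-b) + b*(-log(2) + 1/4 + 2*log(3))


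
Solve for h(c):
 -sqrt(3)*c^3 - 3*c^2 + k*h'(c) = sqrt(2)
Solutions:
 h(c) = C1 + sqrt(3)*c^4/(4*k) + c^3/k + sqrt(2)*c/k


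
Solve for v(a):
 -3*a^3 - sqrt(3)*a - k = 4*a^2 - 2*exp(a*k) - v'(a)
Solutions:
 v(a) = C1 + 3*a^4/4 + 4*a^3/3 + sqrt(3)*a^2/2 + a*k - 2*exp(a*k)/k


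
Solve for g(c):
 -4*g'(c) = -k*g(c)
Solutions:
 g(c) = C1*exp(c*k/4)


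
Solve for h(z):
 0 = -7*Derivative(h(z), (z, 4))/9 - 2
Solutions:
 h(z) = C1 + C2*z + C3*z^2 + C4*z^3 - 3*z^4/28


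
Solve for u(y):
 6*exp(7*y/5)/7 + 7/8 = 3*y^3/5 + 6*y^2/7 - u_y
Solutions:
 u(y) = C1 + 3*y^4/20 + 2*y^3/7 - 7*y/8 - 30*exp(7*y/5)/49


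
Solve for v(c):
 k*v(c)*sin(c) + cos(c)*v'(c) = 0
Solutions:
 v(c) = C1*exp(k*log(cos(c)))


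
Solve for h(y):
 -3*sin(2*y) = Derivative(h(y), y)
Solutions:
 h(y) = C1 + 3*cos(2*y)/2


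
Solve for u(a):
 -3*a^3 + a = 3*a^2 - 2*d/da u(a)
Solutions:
 u(a) = C1 + 3*a^4/8 + a^3/2 - a^2/4


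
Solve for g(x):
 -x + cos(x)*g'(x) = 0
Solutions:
 g(x) = C1 + Integral(x/cos(x), x)


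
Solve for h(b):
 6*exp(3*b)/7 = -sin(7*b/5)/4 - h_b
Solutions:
 h(b) = C1 - 2*exp(3*b)/7 + 5*cos(7*b/5)/28


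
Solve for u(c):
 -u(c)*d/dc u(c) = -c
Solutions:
 u(c) = -sqrt(C1 + c^2)
 u(c) = sqrt(C1 + c^2)


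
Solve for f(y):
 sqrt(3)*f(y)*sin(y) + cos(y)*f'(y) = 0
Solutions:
 f(y) = C1*cos(y)^(sqrt(3))


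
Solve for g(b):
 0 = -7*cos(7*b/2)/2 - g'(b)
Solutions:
 g(b) = C1 - sin(7*b/2)


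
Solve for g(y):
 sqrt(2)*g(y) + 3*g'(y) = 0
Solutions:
 g(y) = C1*exp(-sqrt(2)*y/3)


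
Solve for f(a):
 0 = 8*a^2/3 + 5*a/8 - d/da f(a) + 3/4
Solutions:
 f(a) = C1 + 8*a^3/9 + 5*a^2/16 + 3*a/4


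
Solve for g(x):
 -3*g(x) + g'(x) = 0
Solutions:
 g(x) = C1*exp(3*x)


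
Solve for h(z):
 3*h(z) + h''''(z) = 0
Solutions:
 h(z) = (C1*sin(sqrt(2)*3^(1/4)*z/2) + C2*cos(sqrt(2)*3^(1/4)*z/2))*exp(-sqrt(2)*3^(1/4)*z/2) + (C3*sin(sqrt(2)*3^(1/4)*z/2) + C4*cos(sqrt(2)*3^(1/4)*z/2))*exp(sqrt(2)*3^(1/4)*z/2)


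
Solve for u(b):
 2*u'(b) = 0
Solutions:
 u(b) = C1


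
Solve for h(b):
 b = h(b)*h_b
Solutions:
 h(b) = -sqrt(C1 + b^2)
 h(b) = sqrt(C1 + b^2)


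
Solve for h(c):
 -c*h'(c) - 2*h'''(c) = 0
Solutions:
 h(c) = C1 + Integral(C2*airyai(-2^(2/3)*c/2) + C3*airybi(-2^(2/3)*c/2), c)


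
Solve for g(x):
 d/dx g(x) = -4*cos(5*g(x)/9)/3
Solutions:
 4*x/3 - 9*log(sin(5*g(x)/9) - 1)/10 + 9*log(sin(5*g(x)/9) + 1)/10 = C1


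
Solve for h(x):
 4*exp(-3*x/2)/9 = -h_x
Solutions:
 h(x) = C1 + 8*exp(-3*x/2)/27


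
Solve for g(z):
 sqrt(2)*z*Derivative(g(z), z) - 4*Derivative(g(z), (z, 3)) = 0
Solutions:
 g(z) = C1 + Integral(C2*airyai(sqrt(2)*z/2) + C3*airybi(sqrt(2)*z/2), z)


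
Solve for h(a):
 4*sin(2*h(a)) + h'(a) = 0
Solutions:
 h(a) = pi - acos((-C1 - exp(16*a))/(C1 - exp(16*a)))/2
 h(a) = acos((-C1 - exp(16*a))/(C1 - exp(16*a)))/2


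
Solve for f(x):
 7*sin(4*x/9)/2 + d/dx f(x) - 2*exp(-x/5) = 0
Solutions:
 f(x) = C1 + 63*cos(4*x/9)/8 - 10*exp(-x/5)


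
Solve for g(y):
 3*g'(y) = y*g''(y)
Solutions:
 g(y) = C1 + C2*y^4


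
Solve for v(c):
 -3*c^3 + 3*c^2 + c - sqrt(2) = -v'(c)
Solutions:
 v(c) = C1 + 3*c^4/4 - c^3 - c^2/2 + sqrt(2)*c


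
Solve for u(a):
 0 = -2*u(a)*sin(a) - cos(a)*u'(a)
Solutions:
 u(a) = C1*cos(a)^2


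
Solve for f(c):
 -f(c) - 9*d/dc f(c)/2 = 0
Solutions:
 f(c) = C1*exp(-2*c/9)


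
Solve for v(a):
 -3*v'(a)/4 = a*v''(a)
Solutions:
 v(a) = C1 + C2*a^(1/4)


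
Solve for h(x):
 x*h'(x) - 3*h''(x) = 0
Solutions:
 h(x) = C1 + C2*erfi(sqrt(6)*x/6)


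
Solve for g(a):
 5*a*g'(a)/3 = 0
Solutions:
 g(a) = C1


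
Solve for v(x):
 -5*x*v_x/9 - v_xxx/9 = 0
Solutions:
 v(x) = C1 + Integral(C2*airyai(-5^(1/3)*x) + C3*airybi(-5^(1/3)*x), x)


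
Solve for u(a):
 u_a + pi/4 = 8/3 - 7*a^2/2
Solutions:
 u(a) = C1 - 7*a^3/6 - pi*a/4 + 8*a/3


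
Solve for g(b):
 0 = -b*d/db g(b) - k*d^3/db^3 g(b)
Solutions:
 g(b) = C1 + Integral(C2*airyai(b*(-1/k)^(1/3)) + C3*airybi(b*(-1/k)^(1/3)), b)


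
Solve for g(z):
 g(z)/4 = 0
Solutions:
 g(z) = 0


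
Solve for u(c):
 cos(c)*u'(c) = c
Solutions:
 u(c) = C1 + Integral(c/cos(c), c)


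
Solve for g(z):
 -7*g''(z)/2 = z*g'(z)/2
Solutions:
 g(z) = C1 + C2*erf(sqrt(14)*z/14)


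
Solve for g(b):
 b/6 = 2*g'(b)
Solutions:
 g(b) = C1 + b^2/24


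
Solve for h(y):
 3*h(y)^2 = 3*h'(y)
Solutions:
 h(y) = -1/(C1 + y)


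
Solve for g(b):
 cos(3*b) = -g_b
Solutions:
 g(b) = C1 - sin(3*b)/3


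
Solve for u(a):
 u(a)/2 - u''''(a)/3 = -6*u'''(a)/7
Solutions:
 u(a) = C1*exp(a*(9 - 7*sqrt(-2*7^(2/3)/(-243 + sqrt(78257))^(1/3) + 7^(1/3)*(-243 + sqrt(78257))^(1/3)/7 + 81/49))/14)*sin(a*sqrt(-162/49 - 2*7^(2/3)/(-243 + sqrt(78257))^(1/3) + 7^(1/3)*(-243 + sqrt(78257))^(1/3)/7 + 1458/(343*sqrt(-2*7^(2/3)/(-243 + sqrt(78257))^(1/3) + 7^(1/3)*(-243 + sqrt(78257))^(1/3)/7 + 81/49)))/2) + C2*exp(a*(9 - 7*sqrt(-2*7^(2/3)/(-243 + sqrt(78257))^(1/3) + 7^(1/3)*(-243 + sqrt(78257))^(1/3)/7 + 81/49))/14)*cos(a*sqrt(-162/49 - 2*7^(2/3)/(-243 + sqrt(78257))^(1/3) + 7^(1/3)*(-243 + sqrt(78257))^(1/3)/7 + 1458/(343*sqrt(-2*7^(2/3)/(-243 + sqrt(78257))^(1/3) + 7^(1/3)*(-243 + sqrt(78257))^(1/3)/7 + 81/49)))/2) + C3*exp(a*(7*sqrt(-2*7^(2/3)/(-243 + sqrt(78257))^(1/3) + 7^(1/3)*(-243 + sqrt(78257))^(1/3)/7 + 81/49) + 9 + 7*sqrt(-7^(1/3)*(-243 + sqrt(78257))^(1/3)/7 + 2*7^(2/3)/(-243 + sqrt(78257))^(1/3) + 162/49 + 1458/(343*sqrt(-2*7^(2/3)/(-243 + sqrt(78257))^(1/3) + 7^(1/3)*(-243 + sqrt(78257))^(1/3)/7 + 81/49))))/14) + C4*exp(a*(-7*sqrt(-7^(1/3)*(-243 + sqrt(78257))^(1/3)/7 + 2*7^(2/3)/(-243 + sqrt(78257))^(1/3) + 162/49 + 1458/(343*sqrt(-2*7^(2/3)/(-243 + sqrt(78257))^(1/3) + 7^(1/3)*(-243 + sqrt(78257))^(1/3)/7 + 81/49))) + 7*sqrt(-2*7^(2/3)/(-243 + sqrt(78257))^(1/3) + 7^(1/3)*(-243 + sqrt(78257))^(1/3)/7 + 81/49) + 9)/14)


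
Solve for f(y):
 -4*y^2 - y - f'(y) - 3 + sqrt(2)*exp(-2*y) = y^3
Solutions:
 f(y) = C1 - y^4/4 - 4*y^3/3 - y^2/2 - 3*y - sqrt(2)*exp(-2*y)/2


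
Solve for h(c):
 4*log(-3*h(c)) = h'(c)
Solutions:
 -Integral(1/(log(-_y) + log(3)), (_y, h(c)))/4 = C1 - c


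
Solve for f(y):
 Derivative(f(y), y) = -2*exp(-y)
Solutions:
 f(y) = C1 + 2*exp(-y)


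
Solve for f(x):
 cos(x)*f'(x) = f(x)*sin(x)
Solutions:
 f(x) = C1/cos(x)


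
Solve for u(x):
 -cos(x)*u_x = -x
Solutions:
 u(x) = C1 + Integral(x/cos(x), x)


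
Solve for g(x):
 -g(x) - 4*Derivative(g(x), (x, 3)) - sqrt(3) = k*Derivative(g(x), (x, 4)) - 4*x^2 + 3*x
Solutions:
 g(x) = C1*exp(x*Piecewise((-sqrt(-2*2^(1/3)*(-1/k^3)^(1/3) + 4/k^2)/2 - sqrt(2*2^(1/3)*(-1/k^3)^(1/3) + 8/k^2 + 16/(k^3*sqrt(-2*2^(1/3)*(-1/k^3)^(1/3) + 4/k^2)))/2 - 1/k, Eq(1/k, 0)), (-sqrt(2*(sqrt(-1/(27*k^3) + k^(-6)) + k^(-3))^(1/3) + 2/(3*k*(sqrt(-1/(27*k^3) + k^(-6)) + k^(-3))^(1/3)) + 4/k^2)/2 - sqrt(-2*(sqrt(-1/(27*k^3) + k^(-6)) + k^(-3))^(1/3) - 2/(3*k*(sqrt(-1/(27*k^3) + k^(-6)) + k^(-3))^(1/3)) + 8/k^2 + 16/(k^3*sqrt(2*(sqrt(-1/(27*k^3) + k^(-6)) + k^(-3))^(1/3) + 2/(3*k*(sqrt(-1/(27*k^3) + k^(-6)) + k^(-3))^(1/3)) + 4/k^2)))/2 - 1/k, True))) + C2*exp(x*Piecewise((-sqrt(-2*2^(1/3)*(-1/k^3)^(1/3) + 4/k^2)/2 + sqrt(2*2^(1/3)*(-1/k^3)^(1/3) + 8/k^2 + 16/(k^3*sqrt(-2*2^(1/3)*(-1/k^3)^(1/3) + 4/k^2)))/2 - 1/k, Eq(1/k, 0)), (-sqrt(2*(sqrt(-1/(27*k^3) + k^(-6)) + k^(-3))^(1/3) + 2/(3*k*(sqrt(-1/(27*k^3) + k^(-6)) + k^(-3))^(1/3)) + 4/k^2)/2 + sqrt(-2*(sqrt(-1/(27*k^3) + k^(-6)) + k^(-3))^(1/3) - 2/(3*k*(sqrt(-1/(27*k^3) + k^(-6)) + k^(-3))^(1/3)) + 8/k^2 + 16/(k^3*sqrt(2*(sqrt(-1/(27*k^3) + k^(-6)) + k^(-3))^(1/3) + 2/(3*k*(sqrt(-1/(27*k^3) + k^(-6)) + k^(-3))^(1/3)) + 4/k^2)))/2 - 1/k, True))) + C3*exp(x*Piecewise((sqrt(-2*2^(1/3)*(-1/k^3)^(1/3) + 4/k^2)/2 - sqrt(2*2^(1/3)*(-1/k^3)^(1/3) + 8/k^2 - 16/(k^3*sqrt(-2*2^(1/3)*(-1/k^3)^(1/3) + 4/k^2)))/2 - 1/k, Eq(1/k, 0)), (sqrt(2*(sqrt(-1/(27*k^3) + k^(-6)) + k^(-3))^(1/3) + 2/(3*k*(sqrt(-1/(27*k^3) + k^(-6)) + k^(-3))^(1/3)) + 4/k^2)/2 - sqrt(-2*(sqrt(-1/(27*k^3) + k^(-6)) + k^(-3))^(1/3) - 2/(3*k*(sqrt(-1/(27*k^3) + k^(-6)) + k^(-3))^(1/3)) + 8/k^2 - 16/(k^3*sqrt(2*(sqrt(-1/(27*k^3) + k^(-6)) + k^(-3))^(1/3) + 2/(3*k*(sqrt(-1/(27*k^3) + k^(-6)) + k^(-3))^(1/3)) + 4/k^2)))/2 - 1/k, True))) + C4*exp(x*Piecewise((sqrt(-2*2^(1/3)*(-1/k^3)^(1/3) + 4/k^2)/2 + sqrt(2*2^(1/3)*(-1/k^3)^(1/3) + 8/k^2 - 16/(k^3*sqrt(-2*2^(1/3)*(-1/k^3)^(1/3) + 4/k^2)))/2 - 1/k, Eq(1/k, 0)), (sqrt(2*(sqrt(-1/(27*k^3) + k^(-6)) + k^(-3))^(1/3) + 2/(3*k*(sqrt(-1/(27*k^3) + k^(-6)) + k^(-3))^(1/3)) + 4/k^2)/2 + sqrt(-2*(sqrt(-1/(27*k^3) + k^(-6)) + k^(-3))^(1/3) - 2/(3*k*(sqrt(-1/(27*k^3) + k^(-6)) + k^(-3))^(1/3)) + 8/k^2 - 16/(k^3*sqrt(2*(sqrt(-1/(27*k^3) + k^(-6)) + k^(-3))^(1/3) + 2/(3*k*(sqrt(-1/(27*k^3) + k^(-6)) + k^(-3))^(1/3)) + 4/k^2)))/2 - 1/k, True))) + 4*x^2 - 3*x - sqrt(3)


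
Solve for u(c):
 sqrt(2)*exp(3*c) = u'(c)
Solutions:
 u(c) = C1 + sqrt(2)*exp(3*c)/3


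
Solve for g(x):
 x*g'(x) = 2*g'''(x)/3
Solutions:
 g(x) = C1 + Integral(C2*airyai(2^(2/3)*3^(1/3)*x/2) + C3*airybi(2^(2/3)*3^(1/3)*x/2), x)


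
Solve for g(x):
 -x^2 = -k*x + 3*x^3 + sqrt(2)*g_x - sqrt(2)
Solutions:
 g(x) = C1 + sqrt(2)*k*x^2/4 - 3*sqrt(2)*x^4/8 - sqrt(2)*x^3/6 + x


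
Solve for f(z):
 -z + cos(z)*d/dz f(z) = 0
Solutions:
 f(z) = C1 + Integral(z/cos(z), z)


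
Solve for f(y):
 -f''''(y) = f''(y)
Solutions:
 f(y) = C1 + C2*y + C3*sin(y) + C4*cos(y)


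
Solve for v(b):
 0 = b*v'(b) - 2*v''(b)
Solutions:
 v(b) = C1 + C2*erfi(b/2)


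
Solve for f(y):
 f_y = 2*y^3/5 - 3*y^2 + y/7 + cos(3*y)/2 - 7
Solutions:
 f(y) = C1 + y^4/10 - y^3 + y^2/14 - 7*y + sin(3*y)/6


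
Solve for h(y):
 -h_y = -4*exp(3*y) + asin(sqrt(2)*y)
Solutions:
 h(y) = C1 - y*asin(sqrt(2)*y) - sqrt(2)*sqrt(1 - 2*y^2)/2 + 4*exp(3*y)/3


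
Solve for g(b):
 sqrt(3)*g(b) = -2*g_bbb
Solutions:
 g(b) = C3*exp(-2^(2/3)*3^(1/6)*b/2) + (C1*sin(6^(2/3)*b/4) + C2*cos(6^(2/3)*b/4))*exp(2^(2/3)*3^(1/6)*b/4)


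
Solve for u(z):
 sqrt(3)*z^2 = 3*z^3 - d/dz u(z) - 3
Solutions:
 u(z) = C1 + 3*z^4/4 - sqrt(3)*z^3/3 - 3*z


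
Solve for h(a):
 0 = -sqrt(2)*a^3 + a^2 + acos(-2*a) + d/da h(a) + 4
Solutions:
 h(a) = C1 + sqrt(2)*a^4/4 - a^3/3 - a*acos(-2*a) - 4*a - sqrt(1 - 4*a^2)/2


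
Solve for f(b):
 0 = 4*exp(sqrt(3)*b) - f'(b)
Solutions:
 f(b) = C1 + 4*sqrt(3)*exp(sqrt(3)*b)/3


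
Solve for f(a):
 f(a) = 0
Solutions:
 f(a) = 0


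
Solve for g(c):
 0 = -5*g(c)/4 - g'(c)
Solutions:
 g(c) = C1*exp(-5*c/4)


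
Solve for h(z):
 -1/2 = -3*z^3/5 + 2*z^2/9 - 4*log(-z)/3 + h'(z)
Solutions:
 h(z) = C1 + 3*z^4/20 - 2*z^3/27 + 4*z*log(-z)/3 - 11*z/6


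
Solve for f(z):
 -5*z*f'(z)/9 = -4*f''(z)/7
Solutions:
 f(z) = C1 + C2*erfi(sqrt(70)*z/12)


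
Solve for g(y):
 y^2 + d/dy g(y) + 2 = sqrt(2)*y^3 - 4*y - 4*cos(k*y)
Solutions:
 g(y) = C1 + sqrt(2)*y^4/4 - y^3/3 - 2*y^2 - 2*y - 4*sin(k*y)/k


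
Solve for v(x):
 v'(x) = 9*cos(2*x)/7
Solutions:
 v(x) = C1 + 9*sin(2*x)/14


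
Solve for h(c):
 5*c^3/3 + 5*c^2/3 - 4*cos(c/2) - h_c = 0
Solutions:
 h(c) = C1 + 5*c^4/12 + 5*c^3/9 - 8*sin(c/2)


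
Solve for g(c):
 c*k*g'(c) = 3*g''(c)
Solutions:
 g(c) = Piecewise((-sqrt(6)*sqrt(pi)*C1*erf(sqrt(6)*c*sqrt(-k)/6)/(2*sqrt(-k)) - C2, (k > 0) | (k < 0)), (-C1*c - C2, True))


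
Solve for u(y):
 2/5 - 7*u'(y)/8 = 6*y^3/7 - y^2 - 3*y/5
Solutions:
 u(y) = C1 - 12*y^4/49 + 8*y^3/21 + 12*y^2/35 + 16*y/35


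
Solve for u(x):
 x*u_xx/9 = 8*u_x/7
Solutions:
 u(x) = C1 + C2*x^(79/7)


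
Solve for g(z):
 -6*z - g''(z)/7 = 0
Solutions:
 g(z) = C1 + C2*z - 7*z^3


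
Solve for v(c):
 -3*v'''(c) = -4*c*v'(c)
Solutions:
 v(c) = C1 + Integral(C2*airyai(6^(2/3)*c/3) + C3*airybi(6^(2/3)*c/3), c)


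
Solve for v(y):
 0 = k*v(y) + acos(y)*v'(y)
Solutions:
 v(y) = C1*exp(-k*Integral(1/acos(y), y))


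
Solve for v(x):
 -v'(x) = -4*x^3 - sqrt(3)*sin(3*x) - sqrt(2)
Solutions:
 v(x) = C1 + x^4 + sqrt(2)*x - sqrt(3)*cos(3*x)/3


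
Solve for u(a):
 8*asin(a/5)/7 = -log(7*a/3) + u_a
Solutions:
 u(a) = C1 + a*log(a) + 8*a*asin(a/5)/7 - a*log(3) - a + a*log(7) + 8*sqrt(25 - a^2)/7


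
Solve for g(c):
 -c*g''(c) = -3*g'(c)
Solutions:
 g(c) = C1 + C2*c^4


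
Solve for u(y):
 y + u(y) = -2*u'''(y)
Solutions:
 u(y) = C3*exp(-2^(2/3)*y/2) - y + (C1*sin(2^(2/3)*sqrt(3)*y/4) + C2*cos(2^(2/3)*sqrt(3)*y/4))*exp(2^(2/3)*y/4)


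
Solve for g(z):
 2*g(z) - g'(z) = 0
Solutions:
 g(z) = C1*exp(2*z)


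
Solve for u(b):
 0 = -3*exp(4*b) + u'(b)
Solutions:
 u(b) = C1 + 3*exp(4*b)/4


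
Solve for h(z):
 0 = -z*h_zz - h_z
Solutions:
 h(z) = C1 + C2*log(z)


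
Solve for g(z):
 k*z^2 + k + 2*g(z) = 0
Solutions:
 g(z) = k*(-z^2 - 1)/2


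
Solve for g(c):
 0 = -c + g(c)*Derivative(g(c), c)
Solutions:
 g(c) = -sqrt(C1 + c^2)
 g(c) = sqrt(C1 + c^2)


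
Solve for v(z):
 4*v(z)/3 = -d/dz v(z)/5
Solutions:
 v(z) = C1*exp(-20*z/3)


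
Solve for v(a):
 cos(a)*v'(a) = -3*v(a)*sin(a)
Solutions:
 v(a) = C1*cos(a)^3


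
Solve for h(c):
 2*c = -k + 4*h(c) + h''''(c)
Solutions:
 h(c) = c/2 + k/4 + (C1*sin(c) + C2*cos(c))*exp(-c) + (C3*sin(c) + C4*cos(c))*exp(c)


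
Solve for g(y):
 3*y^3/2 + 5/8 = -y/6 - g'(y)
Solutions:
 g(y) = C1 - 3*y^4/8 - y^2/12 - 5*y/8


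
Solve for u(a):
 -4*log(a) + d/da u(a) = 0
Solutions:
 u(a) = C1 + 4*a*log(a) - 4*a


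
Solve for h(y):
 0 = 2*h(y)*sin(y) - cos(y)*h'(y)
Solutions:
 h(y) = C1/cos(y)^2


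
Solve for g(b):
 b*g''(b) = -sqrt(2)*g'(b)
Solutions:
 g(b) = C1 + C2*b^(1 - sqrt(2))


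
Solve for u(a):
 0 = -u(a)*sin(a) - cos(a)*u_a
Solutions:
 u(a) = C1*cos(a)


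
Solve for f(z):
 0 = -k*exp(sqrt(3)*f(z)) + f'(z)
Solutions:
 f(z) = sqrt(3)*(2*log(-1/(C1 + k*z)) - log(3))/6
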